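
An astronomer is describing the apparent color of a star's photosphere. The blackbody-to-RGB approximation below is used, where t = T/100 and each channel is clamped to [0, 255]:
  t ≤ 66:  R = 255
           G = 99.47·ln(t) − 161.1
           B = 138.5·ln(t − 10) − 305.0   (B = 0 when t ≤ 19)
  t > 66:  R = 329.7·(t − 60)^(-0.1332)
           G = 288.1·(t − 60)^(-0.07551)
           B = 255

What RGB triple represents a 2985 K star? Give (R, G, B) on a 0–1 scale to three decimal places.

(1.000, 0.693, 0.427)

t = 2985/100 = 29.85; the t ≤ 66 branch applies.
R = 255 by definition for t ≤ 66.
G = 99.47·ln 29.85 − 161.1 = 99.47·3.3962 − 161.1 = 176.719.
B = 138.5·ln(29.85 − 10) − 305.0 = 138.5·ln 19.85 − 305.0 = 138.5·2.9882 − 305.0 = 108.866.
Dividing each by 255: (1.0000, 0.6930, 0.4269) → (1.000, 0.693, 0.427).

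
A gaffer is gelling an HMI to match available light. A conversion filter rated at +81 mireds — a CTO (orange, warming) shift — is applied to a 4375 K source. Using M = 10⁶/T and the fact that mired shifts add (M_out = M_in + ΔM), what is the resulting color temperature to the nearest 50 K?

M_in = 10⁶/4375 = 228.57 mireds.
M_out = 228.57 + (+81) = 309.57 mireds.
T_out = 10⁶/309.57 = 3230.3 K → 3250 K.

3250 K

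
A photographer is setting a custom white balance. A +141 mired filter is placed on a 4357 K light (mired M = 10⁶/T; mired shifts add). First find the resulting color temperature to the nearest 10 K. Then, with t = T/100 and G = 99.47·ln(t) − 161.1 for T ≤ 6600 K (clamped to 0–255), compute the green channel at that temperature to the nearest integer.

M_in = 10⁶/4357 = 229.52; M_out = 229.52 + (+141) = 370.52.
T_out = 10⁶/370.52 = 2698.9 K → 2700 K; t = 27.
G = 99.47·ln 27 − 161.1 = 99.47·3.2958 − 161.1 = 166.737.
Rounded: 167.

167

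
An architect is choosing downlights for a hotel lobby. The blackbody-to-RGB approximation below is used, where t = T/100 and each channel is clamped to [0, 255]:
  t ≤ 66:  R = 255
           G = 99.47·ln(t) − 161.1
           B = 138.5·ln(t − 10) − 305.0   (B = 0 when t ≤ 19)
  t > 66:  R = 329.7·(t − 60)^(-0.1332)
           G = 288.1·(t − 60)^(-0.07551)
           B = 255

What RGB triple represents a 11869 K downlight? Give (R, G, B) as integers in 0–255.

(192, 212, 255)

t = 11869/100 = 118.69; the t > 66 branch applies.
R = 329.7·(118.69 − 60)^(-0.1332) = 329.7·58.69^(-0.1332) = 329.7·0.58134 = 191.666.
G = 288.1·(118.69 − 60)^(-0.07551) = 288.1·58.69^(-0.07551) = 288.1·0.73529 = 211.836.
B = 255 by definition for t > 66.
Rounded: (192, 212, 255).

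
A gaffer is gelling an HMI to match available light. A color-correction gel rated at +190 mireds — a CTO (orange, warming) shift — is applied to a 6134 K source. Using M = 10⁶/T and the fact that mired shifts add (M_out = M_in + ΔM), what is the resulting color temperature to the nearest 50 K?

M_in = 10⁶/6134 = 163.03 mireds.
M_out = 163.03 + (+190) = 353.03 mireds.
T_out = 10⁶/353.03 = 2832.7 K → 2850 K.

2850 K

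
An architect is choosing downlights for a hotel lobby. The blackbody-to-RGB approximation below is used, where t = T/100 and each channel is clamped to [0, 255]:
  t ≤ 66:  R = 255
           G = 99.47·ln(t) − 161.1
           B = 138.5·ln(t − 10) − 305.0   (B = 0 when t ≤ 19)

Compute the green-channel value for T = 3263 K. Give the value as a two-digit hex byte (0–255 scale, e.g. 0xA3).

0xBA

t = 3263/100 = 32.63; the t ≤ 66 branch applies.
G = 99.47·ln 32.63 − 161.1 = 99.47·3.4852 − 161.1 = 185.576.
Rounded: 186; in hex, 0xBA.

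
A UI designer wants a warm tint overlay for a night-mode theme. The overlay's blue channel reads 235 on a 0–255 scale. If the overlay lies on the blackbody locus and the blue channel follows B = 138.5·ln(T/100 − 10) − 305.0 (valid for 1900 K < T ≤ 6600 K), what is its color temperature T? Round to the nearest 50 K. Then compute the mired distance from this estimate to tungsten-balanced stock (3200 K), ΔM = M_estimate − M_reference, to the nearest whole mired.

-144 mireds

ln(t − 10) = (235 + 305.0) / 138.5 = 3.8989.
t − 10 = e^3.8989 = 49.349, so t = 59.349.
T = 100·t = 5935 K → 5950 K to the nearest 50 K.
M_estimate = 10⁶/5950 = 168.07; M_reference = 10⁶/3200 = 312.50.
ΔM = 168.07 − 312.50 = -144.43 → -144 mireds.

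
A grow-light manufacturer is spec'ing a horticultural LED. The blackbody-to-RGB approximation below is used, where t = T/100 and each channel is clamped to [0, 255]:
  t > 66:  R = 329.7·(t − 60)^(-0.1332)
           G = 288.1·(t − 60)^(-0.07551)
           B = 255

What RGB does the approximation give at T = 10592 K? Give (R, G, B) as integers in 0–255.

t = 10592/100 = 105.92; the t > 66 branch applies.
R = 329.7·(105.92 − 60)^(-0.1332) = 329.7·45.92^(-0.1332) = 329.7·0.60065 = 198.034.
G = 288.1·(105.92 − 60)^(-0.07551) = 288.1·45.92^(-0.07551) = 288.1·0.74904 = 215.797.
B = 255 by definition for t > 66.
Rounded: (198, 216, 255).

(198, 216, 255)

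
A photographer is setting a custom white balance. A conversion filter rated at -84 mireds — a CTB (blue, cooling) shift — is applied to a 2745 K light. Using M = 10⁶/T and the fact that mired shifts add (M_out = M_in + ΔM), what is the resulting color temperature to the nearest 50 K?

M_in = 10⁶/2745 = 364.30 mireds.
M_out = 364.30 + (-84) = 280.30 mireds.
T_out = 10⁶/280.30 = 3567.6 K → 3550 K.

3550 K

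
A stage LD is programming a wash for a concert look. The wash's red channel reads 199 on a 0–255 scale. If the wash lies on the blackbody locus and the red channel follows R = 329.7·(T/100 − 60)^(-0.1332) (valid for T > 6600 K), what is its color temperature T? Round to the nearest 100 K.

10400 K

(t − 60)^(-0.1332) = 199/329.7 = 0.60358.
t − 60 = 0.60358^(1/-0.1332) = 0.60358^(-7.508) = 44.273, so t = 104.273.
T = 100·t = 10427 K → 10400 K to the nearest 100 K.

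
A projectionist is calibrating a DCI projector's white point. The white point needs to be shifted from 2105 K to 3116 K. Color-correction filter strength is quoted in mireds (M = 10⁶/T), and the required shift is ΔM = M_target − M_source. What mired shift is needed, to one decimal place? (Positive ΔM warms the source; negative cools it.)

-154.1 mireds

M_source = 10⁶/2105 = 475.059; M_target = 10⁶/3116 = 320.924.
ΔM = 320.924 − 475.059 = -154.135 → -154.1 mireds, a cooling shift.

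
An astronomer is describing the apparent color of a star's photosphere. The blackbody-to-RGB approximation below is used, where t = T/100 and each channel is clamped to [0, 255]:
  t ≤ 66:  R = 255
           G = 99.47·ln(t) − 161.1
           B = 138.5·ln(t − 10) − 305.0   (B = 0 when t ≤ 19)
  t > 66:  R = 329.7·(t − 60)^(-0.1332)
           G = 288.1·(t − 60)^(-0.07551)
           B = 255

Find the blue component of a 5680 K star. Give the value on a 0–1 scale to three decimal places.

t = 5680/100 = 56.8; the t ≤ 66 branch applies.
B = 138.5·ln(56.8 − 10) − 305.0 = 138.5·ln 46.8 − 305.0 = 138.5·3.8459 − 305.0 = 227.655.
On a 0–1 scale: 227.655/255 = 0.8928 → 0.893.

0.893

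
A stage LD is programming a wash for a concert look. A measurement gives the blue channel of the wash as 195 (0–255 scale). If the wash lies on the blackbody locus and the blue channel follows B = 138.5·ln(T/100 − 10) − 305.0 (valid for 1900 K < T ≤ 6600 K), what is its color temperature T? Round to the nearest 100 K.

ln(t − 10) = (195 + 305.0) / 138.5 = 3.6101.
t − 10 = e^3.6101 = 36.970, so t = 46.970.
T = 100·t = 4697 K → 4700 K to the nearest 100 K.

4700 K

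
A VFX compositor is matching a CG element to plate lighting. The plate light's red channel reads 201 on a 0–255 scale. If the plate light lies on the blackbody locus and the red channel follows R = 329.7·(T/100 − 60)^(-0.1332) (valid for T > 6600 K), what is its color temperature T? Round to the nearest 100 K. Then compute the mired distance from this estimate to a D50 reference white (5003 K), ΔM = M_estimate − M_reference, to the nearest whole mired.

-101 mireds

(t − 60)^(-0.1332) = 201/329.7 = 0.60965.
t − 60 = 0.60965^(1/-0.1332) = 0.60965^(-7.508) = 41.071, so t = 101.071.
T = 100·t = 10107 K → 10100 K to the nearest 100 K.
M_estimate = 10⁶/10100 = 99.01; M_reference = 10⁶/5003 = 199.88.
ΔM = 99.01 − 199.88 = -100.87 → -101 mireds.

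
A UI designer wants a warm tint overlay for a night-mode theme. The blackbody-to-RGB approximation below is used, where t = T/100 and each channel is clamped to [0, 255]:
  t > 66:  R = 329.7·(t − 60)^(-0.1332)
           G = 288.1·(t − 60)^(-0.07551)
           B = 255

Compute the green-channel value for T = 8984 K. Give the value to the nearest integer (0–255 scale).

t = 8984/100 = 89.84; the t > 66 branch applies.
G = 288.1·(89.84 − 60)^(-0.07551) = 288.1·29.84^(-0.07551) = 288.1·0.77382 = 222.937.
Rounded: 223.

223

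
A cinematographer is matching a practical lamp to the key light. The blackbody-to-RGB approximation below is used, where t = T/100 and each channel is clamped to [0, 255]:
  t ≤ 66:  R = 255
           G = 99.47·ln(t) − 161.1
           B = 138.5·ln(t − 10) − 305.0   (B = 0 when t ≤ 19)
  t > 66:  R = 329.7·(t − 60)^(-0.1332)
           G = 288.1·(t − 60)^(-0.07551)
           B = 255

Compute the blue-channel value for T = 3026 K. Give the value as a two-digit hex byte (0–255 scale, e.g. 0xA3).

0x70

t = 3026/100 = 30.26; the t ≤ 66 branch applies.
B = 138.5·ln(30.26 − 10) − 305.0 = 138.5·ln 20.26 − 305.0 = 138.5·3.0086 − 305.0 = 111.698.
Rounded: 112; in hex, 0x70.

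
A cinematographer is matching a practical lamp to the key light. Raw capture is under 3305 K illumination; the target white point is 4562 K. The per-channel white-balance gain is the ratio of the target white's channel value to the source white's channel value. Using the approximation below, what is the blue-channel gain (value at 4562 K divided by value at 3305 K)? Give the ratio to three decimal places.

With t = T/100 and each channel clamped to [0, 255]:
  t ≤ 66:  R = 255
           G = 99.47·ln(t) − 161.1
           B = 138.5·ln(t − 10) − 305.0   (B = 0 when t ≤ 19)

At 3305 K (t = 33.05):
  B = 138.5·ln(33.05 − 10) − 305.0 = 138.5·ln 23.05 − 305.0 = 138.5·3.1377 − 305.0 = 129.567.
At 4562 K (t = 45.62):
  B = 138.5·ln(45.62 − 10) − 305.0 = 138.5·ln 35.62 − 305.0 = 138.5·3.5729 − 305.0 = 189.848.
Gain = 189.848 / 129.567 = 1.4653 → 1.465.

1.465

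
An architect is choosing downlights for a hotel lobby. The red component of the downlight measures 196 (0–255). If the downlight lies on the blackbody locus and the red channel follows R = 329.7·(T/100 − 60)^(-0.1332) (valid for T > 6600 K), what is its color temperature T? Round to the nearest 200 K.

(t − 60)^(-0.1332) = 196/329.7 = 0.59448.
t − 60 = 0.59448^(1/-0.1332) = 0.59448^(-7.508) = 49.621, so t = 109.621.
T = 100·t = 10962 K → 11000 K to the nearest 200 K.

11000 K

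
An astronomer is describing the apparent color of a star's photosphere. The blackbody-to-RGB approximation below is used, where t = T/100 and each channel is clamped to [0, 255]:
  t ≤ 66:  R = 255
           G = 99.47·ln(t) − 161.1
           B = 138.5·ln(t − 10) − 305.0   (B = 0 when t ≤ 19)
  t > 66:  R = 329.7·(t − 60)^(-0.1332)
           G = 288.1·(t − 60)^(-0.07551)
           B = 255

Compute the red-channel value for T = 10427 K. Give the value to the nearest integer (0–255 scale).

199

t = 10427/100 = 104.27; the t > 66 branch applies.
R = 329.7·(104.27 − 60)^(-0.1332) = 329.7·44.27^(-0.1332) = 329.7·0.60358 = 199.002.
Rounded: 199.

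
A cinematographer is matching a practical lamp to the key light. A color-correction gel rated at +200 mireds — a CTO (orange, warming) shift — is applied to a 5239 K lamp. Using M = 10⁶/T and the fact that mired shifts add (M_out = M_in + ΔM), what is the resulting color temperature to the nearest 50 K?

2550 K

M_in = 10⁶/5239 = 190.88 mireds.
M_out = 190.88 + (+200) = 390.88 mireds.
T_out = 10⁶/390.88 = 2558.4 K → 2550 K.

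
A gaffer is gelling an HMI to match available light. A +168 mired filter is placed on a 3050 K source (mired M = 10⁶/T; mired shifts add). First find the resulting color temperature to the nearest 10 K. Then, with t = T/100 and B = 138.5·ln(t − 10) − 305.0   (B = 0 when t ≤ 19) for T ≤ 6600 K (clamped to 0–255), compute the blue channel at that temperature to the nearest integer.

17

M_in = 10⁶/3050 = 327.87; M_out = 327.87 + (+168) = 495.87.
T_out = 10⁶/495.87 = 2016.7 K → 2020 K; t = 20.2.
B = 138.5·ln(20.2 − 10) − 305.0 = 138.5·ln 10.2 − 305.0 = 138.5·2.3224 − 305.0 = 16.651.
Rounded: 17.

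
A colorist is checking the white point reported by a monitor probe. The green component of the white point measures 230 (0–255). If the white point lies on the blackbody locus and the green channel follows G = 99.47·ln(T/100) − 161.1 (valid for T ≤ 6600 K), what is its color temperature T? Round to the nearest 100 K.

5100 K

ln t = (230 + 161.1) / 99.47 = 3.9318.
t = e^3.9318 = 51.001.
T = 100·t = 5100 K → 5100 K to the nearest 100 K.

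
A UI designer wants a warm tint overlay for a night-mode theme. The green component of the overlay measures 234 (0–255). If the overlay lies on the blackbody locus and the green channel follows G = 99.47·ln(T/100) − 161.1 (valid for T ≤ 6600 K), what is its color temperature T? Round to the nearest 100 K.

5300 K

ln t = (234 + 161.1) / 99.47 = 3.9721.
t = e^3.9721 = 53.093.
T = 100·t = 5309 K → 5300 K to the nearest 100 K.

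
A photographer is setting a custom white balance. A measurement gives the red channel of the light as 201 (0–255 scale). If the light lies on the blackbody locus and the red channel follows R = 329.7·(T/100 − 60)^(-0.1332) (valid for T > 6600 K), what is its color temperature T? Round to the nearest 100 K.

(t − 60)^(-0.1332) = 201/329.7 = 0.60965.
t − 60 = 0.60965^(1/-0.1332) = 0.60965^(-7.508) = 41.071, so t = 101.071.
T = 100·t = 10107 K → 10100 K to the nearest 100 K.

10100 K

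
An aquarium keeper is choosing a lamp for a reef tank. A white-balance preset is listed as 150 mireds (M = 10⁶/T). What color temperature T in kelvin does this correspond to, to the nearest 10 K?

6670 K

T = 10⁶ / 150 = 6666.67 K → 6670 K.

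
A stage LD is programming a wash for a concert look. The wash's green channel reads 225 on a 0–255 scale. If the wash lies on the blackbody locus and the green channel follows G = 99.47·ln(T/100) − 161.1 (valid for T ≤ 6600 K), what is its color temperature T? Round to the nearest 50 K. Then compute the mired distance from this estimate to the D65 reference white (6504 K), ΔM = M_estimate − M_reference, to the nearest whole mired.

+52 mireds

ln t = (225 + 161.1) / 99.47 = 3.8816.
t = e^3.8816 = 48.500.
T = 100·t = 4850 K → 4850 K to the nearest 50 K.
M_estimate = 10⁶/4850 = 206.19; M_reference = 10⁶/6504 = 153.75.
ΔM = 206.19 − 153.75 = 52.43 → +52 mireds.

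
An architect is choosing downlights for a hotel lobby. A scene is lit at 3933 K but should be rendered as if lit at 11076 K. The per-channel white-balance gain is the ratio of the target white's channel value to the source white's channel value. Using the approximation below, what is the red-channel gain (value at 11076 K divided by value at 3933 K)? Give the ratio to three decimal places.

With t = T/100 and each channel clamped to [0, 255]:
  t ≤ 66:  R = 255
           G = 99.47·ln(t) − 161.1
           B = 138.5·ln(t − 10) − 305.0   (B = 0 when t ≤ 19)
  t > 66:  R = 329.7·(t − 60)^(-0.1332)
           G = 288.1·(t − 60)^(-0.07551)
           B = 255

At 3933 K (t = 39.33):
  R = 255 by definition for t ≤ 66.
At 11076 K (t = 110.76):
  R = 329.7·(110.76 − 60)^(-0.1332) = 329.7·50.76^(-0.1332) = 329.7·0.59269 = 195.409.
Gain = 195.409 / 255.000 = 0.7663 → 0.766.

0.766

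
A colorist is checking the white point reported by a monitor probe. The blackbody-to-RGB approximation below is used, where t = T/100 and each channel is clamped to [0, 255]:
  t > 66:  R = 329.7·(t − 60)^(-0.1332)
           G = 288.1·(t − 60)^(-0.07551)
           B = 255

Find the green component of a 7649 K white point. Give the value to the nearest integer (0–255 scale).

233

t = 7649/100 = 76.49; the t > 66 branch applies.
G = 288.1·(76.49 − 60)^(-0.07551) = 288.1·16.49^(-0.07551) = 288.1·0.80926 = 233.148.
Rounded: 233.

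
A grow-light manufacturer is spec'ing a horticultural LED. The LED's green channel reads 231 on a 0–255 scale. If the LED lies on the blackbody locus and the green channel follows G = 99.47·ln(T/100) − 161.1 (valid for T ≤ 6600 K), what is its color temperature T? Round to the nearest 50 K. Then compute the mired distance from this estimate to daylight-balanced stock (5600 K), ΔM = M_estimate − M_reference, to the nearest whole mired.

+16 mireds

ln t = (231 + 161.1) / 99.47 = 3.9419.
t = e^3.9419 = 51.516.
T = 100·t = 5152 K → 5150 K to the nearest 50 K.
M_estimate = 10⁶/5150 = 194.17; M_reference = 10⁶/5600 = 178.57.
ΔM = 194.17 − 178.57 = 15.60 → +16 mireds.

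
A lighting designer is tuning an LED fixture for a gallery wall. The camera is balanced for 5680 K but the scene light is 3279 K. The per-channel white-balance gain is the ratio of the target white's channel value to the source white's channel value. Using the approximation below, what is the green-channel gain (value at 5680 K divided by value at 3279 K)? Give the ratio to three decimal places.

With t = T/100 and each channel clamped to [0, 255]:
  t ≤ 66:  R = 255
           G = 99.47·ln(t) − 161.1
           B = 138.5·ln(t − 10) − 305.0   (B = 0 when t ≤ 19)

1.294

At 3279 K (t = 32.79):
  G = 99.47·ln 32.79 − 161.1 = 99.47·3.4901 − 161.1 = 186.063.
At 5680 K (t = 56.8):
  G = 99.47·ln 56.8 − 161.1 = 99.47·4.0395 − 161.1 = 240.713.
Gain = 240.713 / 186.063 = 1.2937 → 1.294.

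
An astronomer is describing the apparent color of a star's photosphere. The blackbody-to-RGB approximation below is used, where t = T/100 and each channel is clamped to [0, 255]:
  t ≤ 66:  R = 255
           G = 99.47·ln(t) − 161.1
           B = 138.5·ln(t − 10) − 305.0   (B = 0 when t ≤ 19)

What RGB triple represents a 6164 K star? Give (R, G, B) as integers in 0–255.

t = 6164/100 = 61.64; the t ≤ 66 branch applies.
R = 255 by definition for t ≤ 66.
G = 99.47·ln 61.64 − 161.1 = 99.47·4.1213 − 161.1 = 248.847.
B = 138.5·ln(61.64 − 10) − 305.0 = 138.5·ln 51.64 − 305.0 = 138.5·3.9443 − 305.0 = 241.285.
Rounded: (255, 249, 241).

(255, 249, 241)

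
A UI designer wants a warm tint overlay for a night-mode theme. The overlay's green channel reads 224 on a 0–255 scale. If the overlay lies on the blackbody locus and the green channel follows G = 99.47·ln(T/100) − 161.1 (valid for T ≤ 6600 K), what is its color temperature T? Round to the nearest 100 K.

4800 K

ln t = (224 + 161.1) / 99.47 = 3.8715.
t = e^3.8715 = 48.015.
T = 100·t = 4802 K → 4800 K to the nearest 100 K.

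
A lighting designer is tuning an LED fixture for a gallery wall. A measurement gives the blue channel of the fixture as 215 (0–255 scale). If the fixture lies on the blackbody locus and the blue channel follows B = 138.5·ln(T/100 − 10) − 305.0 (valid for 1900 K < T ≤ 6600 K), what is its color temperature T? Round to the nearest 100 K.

ln(t − 10) = (215 + 305.0) / 138.5 = 3.7545.
t − 10 = e^3.7545 = 42.713, so t = 52.713.
T = 100·t = 5271 K → 5300 K to the nearest 100 K.

5300 K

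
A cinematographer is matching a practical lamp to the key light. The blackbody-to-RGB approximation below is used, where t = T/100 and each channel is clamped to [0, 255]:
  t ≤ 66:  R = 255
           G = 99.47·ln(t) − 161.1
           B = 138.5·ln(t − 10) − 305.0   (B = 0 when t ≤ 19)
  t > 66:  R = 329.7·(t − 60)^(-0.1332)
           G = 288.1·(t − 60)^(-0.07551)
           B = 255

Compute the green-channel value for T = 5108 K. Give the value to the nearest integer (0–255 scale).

230

t = 5108/100 = 51.08; the t ≤ 66 branch applies.
G = 99.47·ln 51.08 − 161.1 = 99.47·3.9334 − 161.1 = 230.155.
Rounded: 230.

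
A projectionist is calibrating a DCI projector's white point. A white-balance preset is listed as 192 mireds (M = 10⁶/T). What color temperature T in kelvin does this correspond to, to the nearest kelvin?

T = 10⁶ / 192 = 5208.33 K → 5208 K.

5208 K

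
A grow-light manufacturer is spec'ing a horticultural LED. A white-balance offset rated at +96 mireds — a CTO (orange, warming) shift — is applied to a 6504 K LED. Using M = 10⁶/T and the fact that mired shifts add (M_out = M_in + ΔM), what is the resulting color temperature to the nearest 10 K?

4000 K

M_in = 10⁶/6504 = 153.75 mireds.
M_out = 153.75 + (+96) = 249.75 mireds.
T_out = 10⁶/249.75 = 4004.0 K → 4000 K.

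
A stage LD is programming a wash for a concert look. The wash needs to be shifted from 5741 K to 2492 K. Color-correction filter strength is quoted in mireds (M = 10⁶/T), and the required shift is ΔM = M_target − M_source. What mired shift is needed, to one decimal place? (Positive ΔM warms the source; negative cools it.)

M_source = 10⁶/5741 = 174.186; M_target = 10⁶/2492 = 401.284.
ΔM = 401.284 − 174.186 = 227.098 → +227.1 mireds, a warming shift.

+227.1 mireds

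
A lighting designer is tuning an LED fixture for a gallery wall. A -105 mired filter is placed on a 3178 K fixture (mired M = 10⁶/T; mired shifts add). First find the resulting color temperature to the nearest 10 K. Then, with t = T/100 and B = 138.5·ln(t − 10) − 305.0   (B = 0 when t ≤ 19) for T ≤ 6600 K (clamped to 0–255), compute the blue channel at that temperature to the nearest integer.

198

M_in = 10⁶/3178 = 314.66; M_out = 314.66 + (-105) = 209.66.
T_out = 10⁶/209.66 = 4769.6 K → 4770 K; t = 47.7.
B = 138.5·ln(47.7 − 10) − 305.0 = 138.5·ln 37.7 − 305.0 = 138.5·3.6297 − 305.0 = 197.708.
Rounded: 198.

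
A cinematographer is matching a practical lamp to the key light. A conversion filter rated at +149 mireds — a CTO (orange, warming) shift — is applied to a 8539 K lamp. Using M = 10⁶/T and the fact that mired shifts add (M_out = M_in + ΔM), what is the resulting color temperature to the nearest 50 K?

3750 K

M_in = 10⁶/8539 = 117.11 mireds.
M_out = 117.11 + (+149) = 266.11 mireds.
T_out = 10⁶/266.11 = 3757.8 K → 3750 K.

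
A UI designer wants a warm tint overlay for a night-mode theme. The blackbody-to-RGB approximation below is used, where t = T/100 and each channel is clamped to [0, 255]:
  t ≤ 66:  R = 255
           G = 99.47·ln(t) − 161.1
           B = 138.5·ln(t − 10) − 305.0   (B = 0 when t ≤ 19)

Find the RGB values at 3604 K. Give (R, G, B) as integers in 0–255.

(255, 195, 146)

t = 3604/100 = 36.04; the t ≤ 66 branch applies.
R = 255 by definition for t ≤ 66.
G = 99.47·ln 36.04 − 161.1 = 99.47·3.5846 − 161.1 = 195.463.
B = 138.5·ln(36.04 − 10) − 305.0 = 138.5·ln 26.04 − 305.0 = 138.5·3.2596 − 305.0 = 146.459.
Rounded: (255, 195, 146).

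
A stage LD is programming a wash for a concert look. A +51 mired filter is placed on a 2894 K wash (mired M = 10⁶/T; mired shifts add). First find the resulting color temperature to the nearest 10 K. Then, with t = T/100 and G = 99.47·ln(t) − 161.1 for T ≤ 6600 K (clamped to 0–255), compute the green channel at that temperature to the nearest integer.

M_in = 10⁶/2894 = 345.54; M_out = 345.54 + (+51) = 396.54.
T_out = 10⁶/396.54 = 2521.8 K → 2520 K; t = 25.2.
G = 99.47·ln 25.2 − 161.1 = 99.47·3.2268 − 161.1 = 159.874.
Rounded: 160.

160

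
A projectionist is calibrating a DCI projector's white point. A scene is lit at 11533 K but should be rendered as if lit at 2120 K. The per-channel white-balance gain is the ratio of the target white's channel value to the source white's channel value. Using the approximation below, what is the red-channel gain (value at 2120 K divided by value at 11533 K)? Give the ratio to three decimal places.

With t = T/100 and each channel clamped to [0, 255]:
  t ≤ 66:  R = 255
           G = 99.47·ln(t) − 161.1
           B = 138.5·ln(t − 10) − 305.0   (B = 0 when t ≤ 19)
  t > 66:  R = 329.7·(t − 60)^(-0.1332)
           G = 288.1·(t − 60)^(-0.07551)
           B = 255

At 11533 K (t = 115.33):
  R = 329.7·(115.33 − 60)^(-0.1332) = 329.7·55.33^(-0.1332) = 329.7·0.58592 = 193.178.
At 2120 K (t = 21.2):
  R = 255 by definition for t ≤ 66.
Gain = 255.000 / 193.178 = 1.3200 → 1.320.

1.320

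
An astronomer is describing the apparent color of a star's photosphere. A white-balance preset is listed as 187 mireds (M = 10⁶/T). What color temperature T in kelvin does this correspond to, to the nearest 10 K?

T = 10⁶ / 187 = 5347.59 K → 5350 K.

5350 K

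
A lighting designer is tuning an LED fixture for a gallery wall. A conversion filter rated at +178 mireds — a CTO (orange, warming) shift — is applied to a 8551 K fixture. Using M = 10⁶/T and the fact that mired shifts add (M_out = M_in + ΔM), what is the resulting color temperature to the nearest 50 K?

M_in = 10⁶/8551 = 116.95 mireds.
M_out = 116.95 + (+178) = 294.95 mireds.
T_out = 10⁶/294.95 = 3390.5 K → 3400 K.

3400 K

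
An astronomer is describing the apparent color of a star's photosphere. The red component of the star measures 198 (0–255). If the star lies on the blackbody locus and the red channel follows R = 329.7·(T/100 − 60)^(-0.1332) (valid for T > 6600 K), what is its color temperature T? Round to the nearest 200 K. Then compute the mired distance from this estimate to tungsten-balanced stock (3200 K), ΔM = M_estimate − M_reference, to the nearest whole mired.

(t − 60)^(-0.1332) = 198/329.7 = 0.60055.
t − 60 = 0.60055^(1/-0.1332) = 0.60055^(-7.508) = 45.980, so t = 105.980.
T = 100·t = 10598 K → 10600 K to the nearest 200 K.
M_estimate = 10⁶/10600 = 94.34; M_reference = 10⁶/3200 = 312.50.
ΔM = 94.34 − 312.50 = -218.16 → -218 mireds.

-218 mireds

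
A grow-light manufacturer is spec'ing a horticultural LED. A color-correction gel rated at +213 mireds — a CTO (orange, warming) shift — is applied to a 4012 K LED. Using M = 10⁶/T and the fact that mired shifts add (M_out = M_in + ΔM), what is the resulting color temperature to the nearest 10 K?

2160 K

M_in = 10⁶/4012 = 249.25 mireds.
M_out = 249.25 + (+213) = 462.25 mireds.
T_out = 10⁶/462.25 = 2163.3 K → 2160 K.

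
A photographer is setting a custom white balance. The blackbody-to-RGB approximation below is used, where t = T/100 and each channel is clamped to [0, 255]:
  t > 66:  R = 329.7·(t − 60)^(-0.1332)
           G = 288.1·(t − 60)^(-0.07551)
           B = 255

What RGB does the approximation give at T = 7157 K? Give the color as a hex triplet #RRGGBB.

t = 7157/100 = 71.57; the t > 66 branch applies.
R = 329.7·(71.57 − 60)^(-0.1332) = 329.7·11.57^(-0.1332) = 329.7·0.72171 = 237.948.
G = 288.1·(71.57 − 60)^(-0.07551) = 288.1·11.57^(-0.07551) = 288.1·0.83120 = 239.470.
B = 255 by definition for t > 66.
Rounded: (238, 239, 255).
In hex: #EEEFFF.

#EEEFFF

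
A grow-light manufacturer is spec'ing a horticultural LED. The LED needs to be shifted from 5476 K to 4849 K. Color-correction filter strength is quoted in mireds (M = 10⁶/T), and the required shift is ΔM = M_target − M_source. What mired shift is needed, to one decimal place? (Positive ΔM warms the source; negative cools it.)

+23.6 mireds

M_source = 10⁶/5476 = 182.615; M_target = 10⁶/4849 = 206.228.
ΔM = 206.228 − 182.615 = 23.613 → +23.6 mireds, a warming shift.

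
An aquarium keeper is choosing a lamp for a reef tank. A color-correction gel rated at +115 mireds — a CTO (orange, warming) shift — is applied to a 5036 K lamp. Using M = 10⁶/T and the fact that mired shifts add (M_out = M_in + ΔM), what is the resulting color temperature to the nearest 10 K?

M_in = 10⁶/5036 = 198.57 mireds.
M_out = 198.57 + (+115) = 313.57 mireds.
T_out = 10⁶/313.57 = 3189.1 K → 3190 K.

3190 K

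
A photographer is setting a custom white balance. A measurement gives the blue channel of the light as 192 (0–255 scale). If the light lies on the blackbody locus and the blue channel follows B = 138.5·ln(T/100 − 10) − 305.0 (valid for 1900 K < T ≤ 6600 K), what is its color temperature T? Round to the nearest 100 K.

4600 K

ln(t − 10) = (192 + 305.0) / 138.5 = 3.5884.
t − 10 = e^3.5884 = 36.178, so t = 46.178.
T = 100·t = 4618 K → 4600 K to the nearest 100 K.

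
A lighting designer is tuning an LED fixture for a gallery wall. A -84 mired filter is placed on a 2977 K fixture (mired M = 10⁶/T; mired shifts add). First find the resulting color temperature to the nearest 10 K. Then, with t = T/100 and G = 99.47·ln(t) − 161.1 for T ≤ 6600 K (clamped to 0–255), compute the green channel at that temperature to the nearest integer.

M_in = 10⁶/2977 = 335.91; M_out = 335.91 + (-84) = 251.91.
T_out = 10⁶/251.91 = 3969.7 K → 3970 K; t = 39.7.
G = 99.47·ln 39.7 − 161.1 = 99.47·3.6814 − 161.1 = 205.084.
Rounded: 205.

205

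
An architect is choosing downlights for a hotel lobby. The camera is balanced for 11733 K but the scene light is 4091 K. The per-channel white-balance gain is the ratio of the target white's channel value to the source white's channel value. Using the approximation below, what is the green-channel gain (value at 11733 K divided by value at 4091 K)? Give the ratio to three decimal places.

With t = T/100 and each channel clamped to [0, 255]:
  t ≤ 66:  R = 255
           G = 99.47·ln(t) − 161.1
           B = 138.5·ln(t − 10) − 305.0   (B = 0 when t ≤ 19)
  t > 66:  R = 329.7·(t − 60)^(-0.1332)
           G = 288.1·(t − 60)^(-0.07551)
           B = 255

At 4091 K (t = 40.91):
  G = 99.47·ln 40.91 − 161.1 = 99.47·3.7114 − 161.1 = 208.070.
At 11733 K (t = 117.33):
  G = 288.1·(117.33 − 60)^(-0.07551) = 288.1·57.33^(-0.07551) = 288.1·0.73659 = 212.211.
Gain = 212.211 / 208.070 = 1.0199 → 1.020.

1.020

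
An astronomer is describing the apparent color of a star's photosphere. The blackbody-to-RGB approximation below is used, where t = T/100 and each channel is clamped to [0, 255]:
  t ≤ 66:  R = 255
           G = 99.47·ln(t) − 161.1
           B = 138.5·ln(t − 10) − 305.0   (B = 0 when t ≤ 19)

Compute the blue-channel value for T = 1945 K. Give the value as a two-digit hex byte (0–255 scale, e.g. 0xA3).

t = 1945/100 = 19.45; the t ≤ 66 branch applies.
B = 138.5·ln(19.45 − 10) − 305.0 = 138.5·ln 9.45 − 305.0 = 138.5·2.2460 − 305.0 = 6.073.
Rounded: 6; in hex, 0x06.

0x06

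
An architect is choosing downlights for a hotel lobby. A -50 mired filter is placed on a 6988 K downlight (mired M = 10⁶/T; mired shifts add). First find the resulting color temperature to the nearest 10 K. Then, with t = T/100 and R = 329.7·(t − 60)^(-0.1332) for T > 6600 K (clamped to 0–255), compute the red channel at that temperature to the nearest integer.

197

M_in = 10⁶/6988 = 143.10; M_out = 143.10 + (-50) = 93.10.
T_out = 10⁶/93.10 = 10740.9 K → 10740 K; t = 107.4.
R = 329.7·(107.4 − 60)^(-0.1332) = 329.7·47.4^(-0.1332) = 329.7·0.59812 = 197.199.
Rounded: 197.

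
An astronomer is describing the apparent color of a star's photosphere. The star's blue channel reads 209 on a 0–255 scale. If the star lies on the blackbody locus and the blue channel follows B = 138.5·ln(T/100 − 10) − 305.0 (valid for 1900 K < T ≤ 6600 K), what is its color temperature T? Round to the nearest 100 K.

ln(t − 10) = (209 + 305.0) / 138.5 = 3.7112.
t − 10 = e^3.7112 = 40.903, so t = 50.903.
T = 100·t = 5090 K → 5100 K to the nearest 100 K.

5100 K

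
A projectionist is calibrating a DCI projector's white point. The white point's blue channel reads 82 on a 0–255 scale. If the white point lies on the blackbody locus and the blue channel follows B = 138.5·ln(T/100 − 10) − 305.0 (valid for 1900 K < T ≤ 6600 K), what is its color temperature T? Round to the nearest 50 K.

ln(t − 10) = (82 + 305.0) / 138.5 = 2.7942.
t − 10 = e^2.7942 = 16.350, so t = 26.350.
T = 100·t = 2635 K → 2650 K to the nearest 50 K.

2650 K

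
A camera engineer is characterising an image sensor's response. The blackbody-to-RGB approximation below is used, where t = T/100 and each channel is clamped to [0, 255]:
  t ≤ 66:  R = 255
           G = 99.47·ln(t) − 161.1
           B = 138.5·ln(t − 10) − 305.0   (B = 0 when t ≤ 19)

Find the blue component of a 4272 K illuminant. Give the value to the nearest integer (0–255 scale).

t = 4272/100 = 42.72; the t ≤ 66 branch applies.
B = 138.5·ln(42.72 − 10) − 305.0 = 138.5·ln 32.72 − 305.0 = 138.5·3.4880 − 305.0 = 178.086.
Rounded: 178.

178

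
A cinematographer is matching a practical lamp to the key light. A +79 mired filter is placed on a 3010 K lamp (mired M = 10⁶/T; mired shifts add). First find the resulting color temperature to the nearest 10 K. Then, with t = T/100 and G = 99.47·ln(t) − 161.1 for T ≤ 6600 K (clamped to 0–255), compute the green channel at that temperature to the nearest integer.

M_in = 10⁶/3010 = 332.23; M_out = 332.23 + (+79) = 411.23.
T_out = 10⁶/411.23 = 2431.8 K → 2430 K; t = 24.3.
G = 99.47·ln 24.3 − 161.1 = 99.47·3.1905 − 161.1 = 156.257.
Rounded: 156.

156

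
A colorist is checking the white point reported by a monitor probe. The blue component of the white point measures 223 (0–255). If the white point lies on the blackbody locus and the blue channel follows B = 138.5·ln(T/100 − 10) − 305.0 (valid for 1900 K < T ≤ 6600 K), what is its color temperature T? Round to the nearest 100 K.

5500 K

ln(t − 10) = (223 + 305.0) / 138.5 = 3.8123.
t − 10 = e^3.8123 = 45.253, so t = 55.253.
T = 100·t = 5525 K → 5500 K to the nearest 100 K.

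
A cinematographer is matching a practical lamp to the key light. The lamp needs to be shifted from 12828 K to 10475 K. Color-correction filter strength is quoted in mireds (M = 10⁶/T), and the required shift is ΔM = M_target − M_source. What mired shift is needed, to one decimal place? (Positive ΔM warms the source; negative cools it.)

+17.5 mireds

M_source = 10⁶/12828 = 77.954; M_target = 10⁶/10475 = 95.465.
ΔM = 95.465 − 77.954 = 17.511 → +17.5 mireds, a warming shift.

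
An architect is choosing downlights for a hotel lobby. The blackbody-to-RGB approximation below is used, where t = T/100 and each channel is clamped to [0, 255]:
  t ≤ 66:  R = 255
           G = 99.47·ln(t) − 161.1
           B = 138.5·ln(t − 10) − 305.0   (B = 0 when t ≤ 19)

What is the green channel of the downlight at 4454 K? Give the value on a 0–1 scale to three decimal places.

0.849

t = 4454/100 = 44.54; the t ≤ 66 branch applies.
G = 99.47·ln 44.54 − 161.1 = 99.47·3.7964 − 161.1 = 216.527.
On a 0–1 scale: 216.527/255 = 0.8491 → 0.849.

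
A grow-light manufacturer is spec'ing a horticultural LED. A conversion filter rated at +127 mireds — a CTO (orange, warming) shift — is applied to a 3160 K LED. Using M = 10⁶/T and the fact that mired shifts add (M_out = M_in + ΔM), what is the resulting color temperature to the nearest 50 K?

M_in = 10⁶/3160 = 316.46 mireds.
M_out = 316.46 + (+127) = 443.46 mireds.
T_out = 10⁶/443.46 = 2255.0 K → 2250 K.

2250 K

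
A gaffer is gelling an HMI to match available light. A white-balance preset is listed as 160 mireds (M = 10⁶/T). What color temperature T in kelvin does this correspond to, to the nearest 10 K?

6250 K

T = 10⁶ / 160 = 6250.00 K → 6250 K.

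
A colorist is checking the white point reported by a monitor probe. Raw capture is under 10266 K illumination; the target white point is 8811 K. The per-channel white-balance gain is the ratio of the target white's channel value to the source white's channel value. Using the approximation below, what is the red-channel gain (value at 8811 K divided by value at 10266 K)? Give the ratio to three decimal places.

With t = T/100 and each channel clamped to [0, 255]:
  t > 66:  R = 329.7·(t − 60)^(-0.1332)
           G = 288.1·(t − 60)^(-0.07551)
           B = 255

At 10266 K (t = 102.66):
  R = 329.7·(102.66 − 60)^(-0.1332) = 329.7·42.66^(-0.1332) = 329.7·0.60657 = 199.986.
At 8811 K (t = 88.11):
  R = 329.7·(88.11 − 60)^(-0.1332) = 329.7·28.11^(-0.1332) = 329.7·0.64123 = 211.413.
Gain = 211.413 / 199.986 = 1.0571 → 1.057.

1.057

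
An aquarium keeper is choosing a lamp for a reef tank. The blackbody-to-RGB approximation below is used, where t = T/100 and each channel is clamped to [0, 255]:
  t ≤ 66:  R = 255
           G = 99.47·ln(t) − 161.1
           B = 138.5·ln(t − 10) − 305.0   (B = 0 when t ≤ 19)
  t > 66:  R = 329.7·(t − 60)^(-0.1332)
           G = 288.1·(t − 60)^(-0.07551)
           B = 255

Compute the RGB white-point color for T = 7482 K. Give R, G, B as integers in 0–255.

R=230, G=235, B=255

t = 7482/100 = 74.82; the t > 66 branch applies.
R = 329.7·(74.82 − 60)^(-0.1332) = 329.7·14.82^(-0.1332) = 329.7·0.69830 = 230.230.
G = 288.1·(74.82 − 60)^(-0.07551) = 288.1·14.82^(-0.07551) = 288.1·0.81581 = 235.035.
B = 255 by definition for t > 66.
Rounded: (230, 235, 255).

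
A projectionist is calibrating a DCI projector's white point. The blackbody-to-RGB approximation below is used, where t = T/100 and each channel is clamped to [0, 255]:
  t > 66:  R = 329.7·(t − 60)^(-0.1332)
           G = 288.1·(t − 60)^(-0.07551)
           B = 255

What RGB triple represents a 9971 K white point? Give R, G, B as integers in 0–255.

t = 9971/100 = 99.71; the t > 66 branch applies.
R = 329.7·(99.71 − 60)^(-0.1332) = 329.7·39.71^(-0.1332) = 329.7·0.61239 = 201.904.
G = 288.1·(99.71 − 60)^(-0.07551) = 288.1·39.71^(-0.07551) = 288.1·0.75730 = 218.178.
B = 255 by definition for t > 66.
Rounded: (202, 218, 255).

R=202, G=218, B=255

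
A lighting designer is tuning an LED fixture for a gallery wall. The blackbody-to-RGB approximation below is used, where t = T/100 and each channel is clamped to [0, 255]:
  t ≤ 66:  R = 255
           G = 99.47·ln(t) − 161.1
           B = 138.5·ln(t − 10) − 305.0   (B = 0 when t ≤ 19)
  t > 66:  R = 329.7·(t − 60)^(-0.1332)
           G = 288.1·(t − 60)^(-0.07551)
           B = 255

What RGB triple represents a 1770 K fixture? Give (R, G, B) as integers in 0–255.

(255, 125, 0)

t = 1770/100 = 17.7; the t ≤ 66 branch applies.
R = 255 by definition for t ≤ 66.
G = 99.47·ln 17.7 − 161.1 = 99.47·2.8736 − 161.1 = 124.733.
t = 17.7 ≤ 19, so B = 0.
Rounded: (255, 125, 0).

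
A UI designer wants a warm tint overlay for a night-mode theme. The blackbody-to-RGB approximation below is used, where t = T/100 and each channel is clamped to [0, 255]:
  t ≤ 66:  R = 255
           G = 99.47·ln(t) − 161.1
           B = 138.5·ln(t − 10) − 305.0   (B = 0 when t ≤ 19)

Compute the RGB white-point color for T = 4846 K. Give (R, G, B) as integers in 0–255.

t = 4846/100 = 48.46; the t ≤ 66 branch applies.
R = 255 by definition for t ≤ 66.
G = 99.47·ln 48.46 − 161.1 = 99.47·3.8807 − 161.1 = 224.917.
B = 138.5·ln(48.46 − 10) − 305.0 = 138.5·ln 38.46 − 305.0 = 138.5·3.6496 − 305.0 = 200.472.
Rounded: (255, 225, 200).

(255, 225, 200)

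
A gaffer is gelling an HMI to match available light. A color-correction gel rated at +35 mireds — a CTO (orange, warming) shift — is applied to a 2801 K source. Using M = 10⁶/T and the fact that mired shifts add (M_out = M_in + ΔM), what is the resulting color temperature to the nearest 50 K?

2550 K

M_in = 10⁶/2801 = 357.02 mireds.
M_out = 357.02 + (+35) = 392.02 mireds.
T_out = 10⁶/392.02 = 2550.9 K → 2550 K.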